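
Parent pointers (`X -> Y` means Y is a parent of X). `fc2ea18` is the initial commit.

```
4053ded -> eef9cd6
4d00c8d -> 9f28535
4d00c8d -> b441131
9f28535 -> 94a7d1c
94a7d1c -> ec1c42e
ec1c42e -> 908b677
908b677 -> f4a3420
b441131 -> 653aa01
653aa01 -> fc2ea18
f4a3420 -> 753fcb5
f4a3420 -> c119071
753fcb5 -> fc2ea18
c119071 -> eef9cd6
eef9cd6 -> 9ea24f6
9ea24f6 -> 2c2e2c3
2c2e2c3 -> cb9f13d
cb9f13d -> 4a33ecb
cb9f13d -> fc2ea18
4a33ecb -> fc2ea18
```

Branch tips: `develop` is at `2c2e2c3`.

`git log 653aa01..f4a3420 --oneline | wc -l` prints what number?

8

Reachable from f4a3420: {2c2e2c3, 4a33ecb, 753fcb5, 9ea24f6, c119071, cb9f13d, eef9cd6, f4a3420, fc2ea18}.
Reachable from 653aa01: {653aa01, fc2ea18}.
In f4a3420's history but not 653aa01's: {2c2e2c3, 4a33ecb, 753fcb5, 9ea24f6, c119071, cb9f13d, eef9cd6, f4a3420} — 8 commits.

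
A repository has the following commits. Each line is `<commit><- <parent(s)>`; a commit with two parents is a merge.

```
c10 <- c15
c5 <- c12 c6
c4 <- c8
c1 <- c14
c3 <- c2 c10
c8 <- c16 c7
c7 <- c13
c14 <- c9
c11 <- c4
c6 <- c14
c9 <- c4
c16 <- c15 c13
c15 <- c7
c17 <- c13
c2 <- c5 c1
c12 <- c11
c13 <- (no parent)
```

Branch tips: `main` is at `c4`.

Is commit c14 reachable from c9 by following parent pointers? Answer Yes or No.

No

Ancestors of c9: {c13, c15, c16, c4, c7, c8, c9}.
c14 is not in that set, so it is not an ancestor of c9.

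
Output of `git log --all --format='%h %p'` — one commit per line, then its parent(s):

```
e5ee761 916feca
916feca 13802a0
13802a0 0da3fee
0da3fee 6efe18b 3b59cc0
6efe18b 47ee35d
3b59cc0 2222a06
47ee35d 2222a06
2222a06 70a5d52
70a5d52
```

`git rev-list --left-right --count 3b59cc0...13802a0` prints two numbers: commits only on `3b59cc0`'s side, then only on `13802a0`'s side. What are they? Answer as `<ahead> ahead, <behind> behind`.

0 ahead, 4 behind

Reachable from 3b59cc0: {2222a06, 3b59cc0, 70a5d52}.
Reachable from 13802a0: {0da3fee, 13802a0, 2222a06, 3b59cc0, 47ee35d, 6efe18b, 70a5d52}.
Only in 3b59cc0's history (ahead): {} — 0.
Only in 13802a0's history (behind): {0da3fee, 13802a0, 47ee35d, 6efe18b} — 4.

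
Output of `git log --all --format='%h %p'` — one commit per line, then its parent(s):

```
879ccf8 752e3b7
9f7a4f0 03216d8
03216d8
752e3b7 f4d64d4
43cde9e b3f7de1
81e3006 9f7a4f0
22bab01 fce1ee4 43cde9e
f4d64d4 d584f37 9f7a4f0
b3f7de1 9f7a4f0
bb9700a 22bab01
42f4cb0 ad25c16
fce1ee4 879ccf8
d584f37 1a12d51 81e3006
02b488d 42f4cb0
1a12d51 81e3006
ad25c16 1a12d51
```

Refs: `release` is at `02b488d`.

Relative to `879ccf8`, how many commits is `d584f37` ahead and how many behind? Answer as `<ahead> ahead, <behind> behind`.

Reachable from d584f37: {03216d8, 1a12d51, 81e3006, 9f7a4f0, d584f37}.
Reachable from 879ccf8: {03216d8, 1a12d51, 752e3b7, 81e3006, 879ccf8, 9f7a4f0, d584f37, f4d64d4}.
Only in d584f37's history (ahead): {} — 0.
Only in 879ccf8's history (behind): {752e3b7, 879ccf8, f4d64d4} — 3.

0 ahead, 3 behind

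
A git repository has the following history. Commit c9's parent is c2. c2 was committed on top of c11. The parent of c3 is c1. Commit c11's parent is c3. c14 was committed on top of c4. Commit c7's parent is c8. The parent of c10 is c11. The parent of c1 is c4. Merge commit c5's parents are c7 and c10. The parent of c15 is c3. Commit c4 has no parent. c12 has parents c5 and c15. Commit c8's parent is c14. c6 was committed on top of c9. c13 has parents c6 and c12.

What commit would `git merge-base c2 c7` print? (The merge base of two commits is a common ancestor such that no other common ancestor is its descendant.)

c4

Ancestors of c2: {c1, c11, c2, c3, c4}.
Ancestors of c7: {c14, c4, c7, c8}.
Common ancestors: {c4}.
The only common ancestor is c4, so it is the merge base.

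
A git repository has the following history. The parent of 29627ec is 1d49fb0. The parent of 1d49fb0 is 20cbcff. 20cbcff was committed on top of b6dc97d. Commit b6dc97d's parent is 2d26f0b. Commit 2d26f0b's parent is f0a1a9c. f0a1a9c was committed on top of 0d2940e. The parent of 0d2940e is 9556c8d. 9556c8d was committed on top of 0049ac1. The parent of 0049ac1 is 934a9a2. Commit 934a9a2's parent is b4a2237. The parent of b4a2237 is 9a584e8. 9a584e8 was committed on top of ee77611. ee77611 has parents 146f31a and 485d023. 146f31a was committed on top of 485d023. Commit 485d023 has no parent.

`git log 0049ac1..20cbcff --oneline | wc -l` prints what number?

Reachable from 20cbcff: {0049ac1, 0d2940e, 146f31a, 20cbcff, 2d26f0b, 485d023, 934a9a2, 9556c8d, 9a584e8, b4a2237, b6dc97d, ee77611, f0a1a9c}.
Reachable from 0049ac1: {0049ac1, 146f31a, 485d023, 934a9a2, 9a584e8, b4a2237, ee77611}.
In 20cbcff's history but not 0049ac1's: {0d2940e, 20cbcff, 2d26f0b, 9556c8d, b6dc97d, f0a1a9c} — 6 commits.

6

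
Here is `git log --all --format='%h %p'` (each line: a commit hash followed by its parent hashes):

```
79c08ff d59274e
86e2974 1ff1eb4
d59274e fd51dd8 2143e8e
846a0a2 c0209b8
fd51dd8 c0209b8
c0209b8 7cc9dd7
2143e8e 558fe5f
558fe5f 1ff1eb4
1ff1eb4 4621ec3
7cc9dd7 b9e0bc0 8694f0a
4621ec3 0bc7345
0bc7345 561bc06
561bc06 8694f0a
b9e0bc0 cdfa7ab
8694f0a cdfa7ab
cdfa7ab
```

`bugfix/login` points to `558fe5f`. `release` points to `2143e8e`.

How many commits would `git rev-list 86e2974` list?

7

Walking parent pointers from 86e2974: reachable set = {0bc7345, 1ff1eb4, 4621ec3, 561bc06, 8694f0a, 86e2974, cdfa7ab}.
That is 7 commits.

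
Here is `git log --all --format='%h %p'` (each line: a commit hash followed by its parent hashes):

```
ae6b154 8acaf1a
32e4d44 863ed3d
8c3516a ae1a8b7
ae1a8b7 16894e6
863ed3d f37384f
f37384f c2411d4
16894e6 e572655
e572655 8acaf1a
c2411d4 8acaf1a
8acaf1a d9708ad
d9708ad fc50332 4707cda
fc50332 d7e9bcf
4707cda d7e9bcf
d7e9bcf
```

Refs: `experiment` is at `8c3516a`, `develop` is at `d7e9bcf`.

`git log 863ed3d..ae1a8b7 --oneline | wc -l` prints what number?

Reachable from ae1a8b7: {16894e6, 4707cda, 8acaf1a, ae1a8b7, d7e9bcf, d9708ad, e572655, fc50332}.
Reachable from 863ed3d: {4707cda, 863ed3d, 8acaf1a, c2411d4, d7e9bcf, d9708ad, f37384f, fc50332}.
In ae1a8b7's history but not 863ed3d's: {16894e6, ae1a8b7, e572655} — 3 commits.

3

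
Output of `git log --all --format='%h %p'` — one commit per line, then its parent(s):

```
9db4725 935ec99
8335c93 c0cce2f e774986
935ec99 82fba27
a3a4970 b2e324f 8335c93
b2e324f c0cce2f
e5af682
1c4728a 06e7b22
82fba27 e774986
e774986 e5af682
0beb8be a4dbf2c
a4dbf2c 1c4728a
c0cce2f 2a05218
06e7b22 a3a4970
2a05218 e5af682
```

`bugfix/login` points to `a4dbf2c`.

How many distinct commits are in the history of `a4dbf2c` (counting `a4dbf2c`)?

10

Walking parent pointers from a4dbf2c: reachable set = {06e7b22, 1c4728a, 2a05218, 8335c93, a3a4970, a4dbf2c, b2e324f, c0cce2f, e5af682, e774986}.
That is 10 commits.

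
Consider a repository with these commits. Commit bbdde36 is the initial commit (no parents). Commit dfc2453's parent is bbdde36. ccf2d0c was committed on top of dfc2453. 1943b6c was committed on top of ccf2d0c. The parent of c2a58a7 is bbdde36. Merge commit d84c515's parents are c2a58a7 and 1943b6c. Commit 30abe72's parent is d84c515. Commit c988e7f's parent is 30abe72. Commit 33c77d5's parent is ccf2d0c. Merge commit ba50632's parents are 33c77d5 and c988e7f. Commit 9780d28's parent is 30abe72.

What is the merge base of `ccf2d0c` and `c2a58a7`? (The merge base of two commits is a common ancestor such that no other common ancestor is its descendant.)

bbdde36

Ancestors of ccf2d0c: {bbdde36, ccf2d0c, dfc2453}.
Ancestors of c2a58a7: {bbdde36, c2a58a7}.
Common ancestors: {bbdde36}.
The only common ancestor is bbdde36, so it is the merge base.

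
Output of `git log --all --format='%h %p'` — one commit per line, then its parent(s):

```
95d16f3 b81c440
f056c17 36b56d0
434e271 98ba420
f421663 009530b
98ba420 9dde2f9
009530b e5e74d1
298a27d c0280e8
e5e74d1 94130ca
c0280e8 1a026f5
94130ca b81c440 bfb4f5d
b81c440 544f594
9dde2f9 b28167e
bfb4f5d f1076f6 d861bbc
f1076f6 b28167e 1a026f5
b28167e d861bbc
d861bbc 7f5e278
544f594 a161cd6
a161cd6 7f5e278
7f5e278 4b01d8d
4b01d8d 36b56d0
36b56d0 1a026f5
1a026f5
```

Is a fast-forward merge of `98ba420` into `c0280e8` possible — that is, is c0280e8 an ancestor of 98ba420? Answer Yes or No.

A fast-forward from c0280e8 to 98ba420 is possible iff c0280e8 is an ancestor of 98ba420.
Ancestors of 98ba420: {1a026f5, 36b56d0, 4b01d8d, 7f5e278, 98ba420, 9dde2f9, b28167e, d861bbc}.
c0280e8 is not among them, so fast-forward is not possible.

No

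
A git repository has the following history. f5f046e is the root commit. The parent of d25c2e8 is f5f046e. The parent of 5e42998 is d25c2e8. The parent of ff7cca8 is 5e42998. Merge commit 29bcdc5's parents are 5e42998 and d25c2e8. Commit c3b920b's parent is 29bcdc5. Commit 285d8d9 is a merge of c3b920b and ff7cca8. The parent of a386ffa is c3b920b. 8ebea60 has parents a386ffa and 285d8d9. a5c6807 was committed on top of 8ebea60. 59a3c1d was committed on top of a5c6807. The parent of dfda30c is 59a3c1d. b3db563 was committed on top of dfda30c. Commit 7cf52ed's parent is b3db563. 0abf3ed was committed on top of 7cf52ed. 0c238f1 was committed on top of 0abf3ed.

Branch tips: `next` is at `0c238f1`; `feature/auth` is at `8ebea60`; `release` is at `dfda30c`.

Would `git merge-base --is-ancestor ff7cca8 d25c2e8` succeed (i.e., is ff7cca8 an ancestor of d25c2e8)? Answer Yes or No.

Ancestors of d25c2e8: {d25c2e8, f5f046e}.
ff7cca8 is not in that set, so it is not an ancestor of d25c2e8.

No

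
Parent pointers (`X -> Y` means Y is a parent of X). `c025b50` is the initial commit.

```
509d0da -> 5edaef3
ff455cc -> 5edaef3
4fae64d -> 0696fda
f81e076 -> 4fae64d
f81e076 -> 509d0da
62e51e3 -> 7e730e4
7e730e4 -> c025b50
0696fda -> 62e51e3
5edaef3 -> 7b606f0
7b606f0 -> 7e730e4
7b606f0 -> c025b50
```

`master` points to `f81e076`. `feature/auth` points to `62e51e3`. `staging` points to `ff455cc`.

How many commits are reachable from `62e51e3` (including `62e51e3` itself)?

3

Walking parent pointers from 62e51e3: reachable set = {62e51e3, 7e730e4, c025b50}.
That is 3 commits.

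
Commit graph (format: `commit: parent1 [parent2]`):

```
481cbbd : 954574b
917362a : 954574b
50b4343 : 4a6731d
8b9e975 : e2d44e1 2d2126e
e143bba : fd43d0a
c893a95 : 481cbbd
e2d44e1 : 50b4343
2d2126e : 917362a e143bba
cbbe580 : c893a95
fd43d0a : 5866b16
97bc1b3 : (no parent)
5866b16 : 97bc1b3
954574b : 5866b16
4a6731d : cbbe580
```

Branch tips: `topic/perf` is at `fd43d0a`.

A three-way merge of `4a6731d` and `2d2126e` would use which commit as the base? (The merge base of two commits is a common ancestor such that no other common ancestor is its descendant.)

Ancestors of 4a6731d: {481cbbd, 4a6731d, 5866b16, 954574b, 97bc1b3, c893a95, cbbe580}.
Ancestors of 2d2126e: {2d2126e, 5866b16, 917362a, 954574b, 97bc1b3, e143bba, fd43d0a}.
Common ancestors: {5866b16, 954574b, 97bc1b3}.
Among these, 954574b is not an ancestor of any other common ancestor — it is the merge base.

954574b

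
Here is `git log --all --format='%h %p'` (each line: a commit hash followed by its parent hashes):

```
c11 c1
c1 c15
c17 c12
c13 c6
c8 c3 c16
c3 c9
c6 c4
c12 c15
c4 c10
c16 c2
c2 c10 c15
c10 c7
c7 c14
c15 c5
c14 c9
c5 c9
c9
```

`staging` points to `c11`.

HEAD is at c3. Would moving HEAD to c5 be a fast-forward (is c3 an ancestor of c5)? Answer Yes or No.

No

A fast-forward from c3 to c5 is possible iff c3 is an ancestor of c5.
Ancestors of c5: {c5, c9}.
c3 is not among them, so fast-forward is not possible.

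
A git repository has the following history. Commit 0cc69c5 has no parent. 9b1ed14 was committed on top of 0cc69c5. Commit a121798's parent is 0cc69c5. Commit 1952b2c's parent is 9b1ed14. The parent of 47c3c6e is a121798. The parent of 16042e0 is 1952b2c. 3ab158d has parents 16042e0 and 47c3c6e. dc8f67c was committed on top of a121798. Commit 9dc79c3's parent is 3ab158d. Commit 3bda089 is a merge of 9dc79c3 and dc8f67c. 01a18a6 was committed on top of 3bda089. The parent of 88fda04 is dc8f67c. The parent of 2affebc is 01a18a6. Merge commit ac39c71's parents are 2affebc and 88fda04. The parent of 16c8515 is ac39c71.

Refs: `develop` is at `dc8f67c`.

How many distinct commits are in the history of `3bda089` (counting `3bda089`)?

Walking parent pointers from 3bda089: reachable set = {0cc69c5, 16042e0, 1952b2c, 3ab158d, 3bda089, 47c3c6e, 9b1ed14, 9dc79c3, a121798, dc8f67c}.
That is 10 commits.

10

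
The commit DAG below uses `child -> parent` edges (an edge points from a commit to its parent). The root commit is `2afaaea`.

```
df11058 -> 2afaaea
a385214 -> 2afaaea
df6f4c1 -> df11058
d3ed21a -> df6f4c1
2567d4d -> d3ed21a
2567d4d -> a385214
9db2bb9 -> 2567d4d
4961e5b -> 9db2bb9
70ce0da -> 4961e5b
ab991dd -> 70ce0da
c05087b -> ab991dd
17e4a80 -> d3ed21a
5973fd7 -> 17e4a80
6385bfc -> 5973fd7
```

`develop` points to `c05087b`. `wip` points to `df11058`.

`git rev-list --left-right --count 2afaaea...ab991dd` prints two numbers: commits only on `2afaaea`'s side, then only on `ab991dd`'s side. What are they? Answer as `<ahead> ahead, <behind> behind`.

0 ahead, 9 behind

Reachable from 2afaaea: {2afaaea}.
Reachable from ab991dd: {2567d4d, 2afaaea, 4961e5b, 70ce0da, 9db2bb9, a385214, ab991dd, d3ed21a, df11058, df6f4c1}.
Only in 2afaaea's history (ahead): {} — 0.
Only in ab991dd's history (behind): {2567d4d, 4961e5b, 70ce0da, 9db2bb9, a385214, ab991dd, d3ed21a, df11058, df6f4c1} — 9.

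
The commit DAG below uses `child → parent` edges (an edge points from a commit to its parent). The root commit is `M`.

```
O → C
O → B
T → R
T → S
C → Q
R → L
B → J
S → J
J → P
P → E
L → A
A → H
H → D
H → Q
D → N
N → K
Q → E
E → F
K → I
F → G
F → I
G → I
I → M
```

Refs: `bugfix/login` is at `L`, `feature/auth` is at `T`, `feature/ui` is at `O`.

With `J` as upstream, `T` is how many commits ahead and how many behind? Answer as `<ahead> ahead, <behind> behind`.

10 ahead, 0 behind

Reachable from T: {A, D, E, F, G, H, I, J, K, L, M, N, P, Q, R, S, T}.
Reachable from J: {E, F, G, I, J, M, P}.
Only in T's history (ahead): {A, D, H, K, L, N, Q, R, S, T} — 10.
Only in J's history (behind): {} — 0.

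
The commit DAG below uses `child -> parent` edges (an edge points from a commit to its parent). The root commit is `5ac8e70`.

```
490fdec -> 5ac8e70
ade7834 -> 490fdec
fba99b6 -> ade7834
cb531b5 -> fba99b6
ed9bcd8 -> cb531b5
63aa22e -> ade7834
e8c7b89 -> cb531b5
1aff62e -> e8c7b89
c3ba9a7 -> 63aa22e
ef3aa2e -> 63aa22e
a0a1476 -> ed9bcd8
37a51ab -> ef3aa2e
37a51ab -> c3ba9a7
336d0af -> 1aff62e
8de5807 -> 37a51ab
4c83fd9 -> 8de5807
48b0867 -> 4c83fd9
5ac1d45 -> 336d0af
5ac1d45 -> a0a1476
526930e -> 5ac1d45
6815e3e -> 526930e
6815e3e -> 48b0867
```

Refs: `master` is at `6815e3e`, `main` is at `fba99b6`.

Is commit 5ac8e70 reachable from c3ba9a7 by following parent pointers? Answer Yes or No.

Yes

Ancestors of c3ba9a7 (commits reachable by following parents): {490fdec, 5ac8e70, 63aa22e, ade7834, c3ba9a7}.
5ac8e70 is in that set, so it is an ancestor of c3ba9a7.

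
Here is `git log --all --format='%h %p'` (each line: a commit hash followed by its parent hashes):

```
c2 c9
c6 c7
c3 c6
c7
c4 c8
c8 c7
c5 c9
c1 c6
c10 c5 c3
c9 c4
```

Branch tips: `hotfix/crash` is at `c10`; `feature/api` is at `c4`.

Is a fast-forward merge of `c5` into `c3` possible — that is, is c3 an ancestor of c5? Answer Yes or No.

A fast-forward from c3 to c5 is possible iff c3 is an ancestor of c5.
Ancestors of c5: {c4, c5, c7, c8, c9}.
c3 is not among them, so fast-forward is not possible.

No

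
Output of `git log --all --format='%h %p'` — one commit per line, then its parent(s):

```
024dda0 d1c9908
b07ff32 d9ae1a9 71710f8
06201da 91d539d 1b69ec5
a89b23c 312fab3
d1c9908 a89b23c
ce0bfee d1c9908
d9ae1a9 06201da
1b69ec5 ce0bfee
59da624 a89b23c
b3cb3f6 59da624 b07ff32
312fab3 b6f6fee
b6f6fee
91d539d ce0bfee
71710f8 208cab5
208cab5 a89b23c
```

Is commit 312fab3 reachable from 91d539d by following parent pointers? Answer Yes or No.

Yes

Ancestors of 91d539d (commits reachable by following parents): {312fab3, 91d539d, a89b23c, b6f6fee, ce0bfee, d1c9908}.
312fab3 is in that set, so it is an ancestor of 91d539d.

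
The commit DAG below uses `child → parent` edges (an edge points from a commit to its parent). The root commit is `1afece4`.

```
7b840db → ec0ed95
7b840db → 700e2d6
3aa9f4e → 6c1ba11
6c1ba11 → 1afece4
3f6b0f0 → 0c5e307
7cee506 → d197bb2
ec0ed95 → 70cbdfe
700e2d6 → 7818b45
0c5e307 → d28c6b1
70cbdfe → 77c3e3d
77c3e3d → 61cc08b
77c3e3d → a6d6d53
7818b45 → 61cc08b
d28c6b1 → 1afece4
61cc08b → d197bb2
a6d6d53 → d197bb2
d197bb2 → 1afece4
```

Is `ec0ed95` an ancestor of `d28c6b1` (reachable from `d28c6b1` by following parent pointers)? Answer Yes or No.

No

Ancestors of d28c6b1: {1afece4, d28c6b1}.
ec0ed95 is not in that set, so it is not an ancestor of d28c6b1.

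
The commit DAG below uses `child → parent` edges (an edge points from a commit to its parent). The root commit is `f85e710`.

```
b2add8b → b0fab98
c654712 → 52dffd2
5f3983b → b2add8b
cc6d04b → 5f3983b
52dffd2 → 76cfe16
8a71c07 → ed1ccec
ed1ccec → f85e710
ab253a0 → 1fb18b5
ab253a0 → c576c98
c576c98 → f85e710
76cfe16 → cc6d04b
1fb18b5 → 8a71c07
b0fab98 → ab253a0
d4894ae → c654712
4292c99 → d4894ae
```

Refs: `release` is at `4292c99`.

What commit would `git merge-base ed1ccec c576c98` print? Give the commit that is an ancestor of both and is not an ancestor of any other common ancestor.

f85e710

Ancestors of ed1ccec: {ed1ccec, f85e710}.
Ancestors of c576c98: {c576c98, f85e710}.
Common ancestors: {f85e710}.
The only common ancestor is f85e710, so it is the merge base.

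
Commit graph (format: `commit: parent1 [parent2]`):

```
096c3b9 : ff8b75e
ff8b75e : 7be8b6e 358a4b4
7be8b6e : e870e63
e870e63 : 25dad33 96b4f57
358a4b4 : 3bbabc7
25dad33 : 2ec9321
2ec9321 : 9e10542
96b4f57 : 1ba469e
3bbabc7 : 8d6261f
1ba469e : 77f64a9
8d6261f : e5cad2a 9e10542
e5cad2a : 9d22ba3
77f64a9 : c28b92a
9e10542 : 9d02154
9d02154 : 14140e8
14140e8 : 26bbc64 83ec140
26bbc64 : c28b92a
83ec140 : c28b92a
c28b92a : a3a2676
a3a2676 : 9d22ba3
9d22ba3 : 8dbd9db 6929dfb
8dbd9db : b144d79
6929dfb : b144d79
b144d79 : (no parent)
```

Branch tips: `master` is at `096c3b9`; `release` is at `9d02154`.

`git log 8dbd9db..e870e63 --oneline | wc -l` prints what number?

Reachable from e870e63: {14140e8, 1ba469e, 25dad33, 26bbc64, 2ec9321, 6929dfb, 77f64a9, 83ec140, 8dbd9db, 96b4f57, 9d02154, 9d22ba3, 9e10542, a3a2676, b144d79, c28b92a, e870e63}.
Reachable from 8dbd9db: {8dbd9db, b144d79}.
In e870e63's history but not 8dbd9db's: {14140e8, 1ba469e, 25dad33, 26bbc64, 2ec9321, 6929dfb, 77f64a9, 83ec140, 96b4f57, 9d02154, 9d22ba3, 9e10542, a3a2676, c28b92a, e870e63} — 15 commits.

15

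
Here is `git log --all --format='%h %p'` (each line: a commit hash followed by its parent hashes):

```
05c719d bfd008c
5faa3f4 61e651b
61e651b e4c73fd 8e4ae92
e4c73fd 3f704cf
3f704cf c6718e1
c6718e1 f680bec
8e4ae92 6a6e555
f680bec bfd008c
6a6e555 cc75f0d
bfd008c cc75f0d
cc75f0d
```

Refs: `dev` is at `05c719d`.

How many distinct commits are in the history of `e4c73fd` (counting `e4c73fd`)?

6

Walking parent pointers from e4c73fd: reachable set = {3f704cf, bfd008c, c6718e1, cc75f0d, e4c73fd, f680bec}.
That is 6 commits.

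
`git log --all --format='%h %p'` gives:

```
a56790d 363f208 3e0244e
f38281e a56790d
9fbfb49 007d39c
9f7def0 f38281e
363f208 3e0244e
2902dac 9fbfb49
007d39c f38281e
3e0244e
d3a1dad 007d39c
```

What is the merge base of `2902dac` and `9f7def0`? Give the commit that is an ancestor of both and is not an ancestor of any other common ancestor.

f38281e

Ancestors of 2902dac: {007d39c, 2902dac, 363f208, 3e0244e, 9fbfb49, a56790d, f38281e}.
Ancestors of 9f7def0: {363f208, 3e0244e, 9f7def0, a56790d, f38281e}.
Common ancestors: {363f208, 3e0244e, a56790d, f38281e}.
Among these, f38281e is not an ancestor of any other common ancestor — it is the merge base.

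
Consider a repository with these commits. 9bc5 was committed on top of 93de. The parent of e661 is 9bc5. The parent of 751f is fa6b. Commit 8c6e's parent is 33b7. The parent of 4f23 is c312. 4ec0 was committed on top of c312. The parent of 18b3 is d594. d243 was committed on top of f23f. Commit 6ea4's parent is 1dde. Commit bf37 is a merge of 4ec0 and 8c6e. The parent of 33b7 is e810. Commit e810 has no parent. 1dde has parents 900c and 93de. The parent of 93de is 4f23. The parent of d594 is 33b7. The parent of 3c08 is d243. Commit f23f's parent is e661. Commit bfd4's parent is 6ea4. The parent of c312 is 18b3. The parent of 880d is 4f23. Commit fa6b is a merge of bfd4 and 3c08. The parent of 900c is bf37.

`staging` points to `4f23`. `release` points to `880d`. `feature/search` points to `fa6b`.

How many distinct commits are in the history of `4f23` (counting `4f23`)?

6

Walking parent pointers from 4f23: reachable set = {18b3, 33b7, 4f23, c312, d594, e810}.
That is 6 commits.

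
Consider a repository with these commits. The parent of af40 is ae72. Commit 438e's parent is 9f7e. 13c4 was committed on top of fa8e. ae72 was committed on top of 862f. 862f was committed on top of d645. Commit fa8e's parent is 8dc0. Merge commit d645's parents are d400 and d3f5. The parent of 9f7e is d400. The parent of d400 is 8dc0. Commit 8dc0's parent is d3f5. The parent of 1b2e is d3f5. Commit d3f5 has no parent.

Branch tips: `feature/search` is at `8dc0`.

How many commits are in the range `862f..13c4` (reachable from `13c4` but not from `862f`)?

Reachable from 13c4: {13c4, 8dc0, d3f5, fa8e}.
Reachable from 862f: {862f, 8dc0, d3f5, d400, d645}.
In 13c4's history but not 862f's: {13c4, fa8e} — 2 commits.

2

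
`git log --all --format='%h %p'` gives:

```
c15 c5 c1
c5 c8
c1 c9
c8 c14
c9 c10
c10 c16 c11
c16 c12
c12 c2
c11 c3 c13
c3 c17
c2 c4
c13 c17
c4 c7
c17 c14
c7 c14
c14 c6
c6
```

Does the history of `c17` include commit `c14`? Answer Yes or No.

Yes

Ancestors of c17 (commits reachable by following parents): {c14, c17, c6}.
c14 is in that set, so it is an ancestor of c17.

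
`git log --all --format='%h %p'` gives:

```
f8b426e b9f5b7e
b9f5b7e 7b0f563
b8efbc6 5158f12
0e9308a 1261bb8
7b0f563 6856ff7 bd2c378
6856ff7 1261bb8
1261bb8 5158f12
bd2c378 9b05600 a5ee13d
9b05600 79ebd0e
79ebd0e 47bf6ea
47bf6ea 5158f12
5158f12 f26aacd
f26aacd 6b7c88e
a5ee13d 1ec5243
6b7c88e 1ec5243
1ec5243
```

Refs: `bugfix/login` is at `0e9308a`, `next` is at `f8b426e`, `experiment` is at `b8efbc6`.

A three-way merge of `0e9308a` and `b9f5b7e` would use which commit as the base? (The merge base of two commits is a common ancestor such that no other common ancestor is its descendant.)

1261bb8

Ancestors of 0e9308a: {0e9308a, 1261bb8, 1ec5243, 5158f12, 6b7c88e, f26aacd}.
Ancestors of b9f5b7e: {1261bb8, 1ec5243, 47bf6ea, 5158f12, 6856ff7, 6b7c88e, 79ebd0e, 7b0f563, 9b05600, a5ee13d, b9f5b7e, bd2c378, f26aacd}.
Common ancestors: {1261bb8, 1ec5243, 5158f12, 6b7c88e, f26aacd}.
Among these, 1261bb8 is not an ancestor of any other common ancestor — it is the merge base.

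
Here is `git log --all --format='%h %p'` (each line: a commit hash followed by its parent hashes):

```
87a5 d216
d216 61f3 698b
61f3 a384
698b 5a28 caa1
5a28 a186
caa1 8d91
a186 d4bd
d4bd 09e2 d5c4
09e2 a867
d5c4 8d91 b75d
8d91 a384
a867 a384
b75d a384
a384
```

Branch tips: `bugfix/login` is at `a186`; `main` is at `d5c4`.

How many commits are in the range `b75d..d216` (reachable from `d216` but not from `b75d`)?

Reachable from d216: {09e2, 5a28, 61f3, 698b, 8d91, a186, a384, a867, b75d, caa1, d216, d4bd, d5c4}.
Reachable from b75d: {a384, b75d}.
In d216's history but not b75d's: {09e2, 5a28, 61f3, 698b, 8d91, a186, a867, caa1, d216, d4bd, d5c4} — 11 commits.

11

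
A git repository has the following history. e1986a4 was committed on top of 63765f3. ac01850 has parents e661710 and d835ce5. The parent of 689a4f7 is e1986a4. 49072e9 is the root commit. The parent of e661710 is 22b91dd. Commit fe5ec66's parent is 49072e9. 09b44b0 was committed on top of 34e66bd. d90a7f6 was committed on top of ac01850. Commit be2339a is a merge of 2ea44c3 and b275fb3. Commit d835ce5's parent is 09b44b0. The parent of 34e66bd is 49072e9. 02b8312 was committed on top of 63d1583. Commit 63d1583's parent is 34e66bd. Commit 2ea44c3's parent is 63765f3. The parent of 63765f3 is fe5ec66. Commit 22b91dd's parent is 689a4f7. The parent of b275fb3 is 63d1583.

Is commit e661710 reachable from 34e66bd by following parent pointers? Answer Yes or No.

Ancestors of 34e66bd: {34e66bd, 49072e9}.
e661710 is not in that set, so it is not an ancestor of 34e66bd.

No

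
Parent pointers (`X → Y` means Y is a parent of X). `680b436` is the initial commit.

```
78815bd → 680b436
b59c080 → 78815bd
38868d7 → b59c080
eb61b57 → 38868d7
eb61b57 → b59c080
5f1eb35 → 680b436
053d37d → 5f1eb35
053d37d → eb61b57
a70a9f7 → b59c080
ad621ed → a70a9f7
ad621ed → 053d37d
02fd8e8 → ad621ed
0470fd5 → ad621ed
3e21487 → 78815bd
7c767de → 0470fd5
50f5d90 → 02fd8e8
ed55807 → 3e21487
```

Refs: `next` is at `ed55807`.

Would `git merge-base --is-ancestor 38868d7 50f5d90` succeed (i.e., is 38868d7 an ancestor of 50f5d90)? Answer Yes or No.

Yes

Ancestors of 50f5d90 (commits reachable by following parents): {02fd8e8, 053d37d, 38868d7, 50f5d90, 5f1eb35, 680b436, 78815bd, a70a9f7, ad621ed, b59c080, eb61b57}.
38868d7 is in that set, so it is an ancestor of 50f5d90.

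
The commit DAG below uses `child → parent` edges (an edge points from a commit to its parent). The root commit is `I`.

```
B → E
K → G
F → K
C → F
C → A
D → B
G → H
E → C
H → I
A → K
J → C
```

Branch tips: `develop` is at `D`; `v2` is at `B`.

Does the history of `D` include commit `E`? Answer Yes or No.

Ancestors of D (commits reachable by following parents): {A, B, C, D, E, F, G, H, I, K}.
E is in that set, so it is an ancestor of D.

Yes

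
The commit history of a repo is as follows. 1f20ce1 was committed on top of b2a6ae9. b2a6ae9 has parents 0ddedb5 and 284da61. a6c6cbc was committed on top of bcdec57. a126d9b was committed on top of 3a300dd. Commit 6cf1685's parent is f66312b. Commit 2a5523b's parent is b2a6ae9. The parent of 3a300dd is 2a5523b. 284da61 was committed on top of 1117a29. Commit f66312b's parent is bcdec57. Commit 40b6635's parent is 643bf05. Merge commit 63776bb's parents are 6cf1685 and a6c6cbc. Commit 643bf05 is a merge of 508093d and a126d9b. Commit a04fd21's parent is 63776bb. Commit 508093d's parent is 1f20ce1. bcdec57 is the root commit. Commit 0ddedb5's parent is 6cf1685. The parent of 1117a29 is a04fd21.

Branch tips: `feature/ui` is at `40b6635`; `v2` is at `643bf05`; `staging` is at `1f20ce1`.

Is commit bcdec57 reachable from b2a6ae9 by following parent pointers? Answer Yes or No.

Yes

Ancestors of b2a6ae9 (commits reachable by following parents): {0ddedb5, 1117a29, 284da61, 63776bb, 6cf1685, a04fd21, a6c6cbc, b2a6ae9, bcdec57, f66312b}.
bcdec57 is in that set, so it is an ancestor of b2a6ae9.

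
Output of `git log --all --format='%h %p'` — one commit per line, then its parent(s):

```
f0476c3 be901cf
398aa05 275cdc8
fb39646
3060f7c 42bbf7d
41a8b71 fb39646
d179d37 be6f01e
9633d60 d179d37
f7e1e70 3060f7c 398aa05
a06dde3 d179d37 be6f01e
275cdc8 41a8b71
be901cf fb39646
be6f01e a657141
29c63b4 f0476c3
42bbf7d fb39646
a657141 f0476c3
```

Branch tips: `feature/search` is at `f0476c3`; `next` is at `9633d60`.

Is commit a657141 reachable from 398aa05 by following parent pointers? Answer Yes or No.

Ancestors of 398aa05: {275cdc8, 398aa05, 41a8b71, fb39646}.
a657141 is not in that set, so it is not an ancestor of 398aa05.

No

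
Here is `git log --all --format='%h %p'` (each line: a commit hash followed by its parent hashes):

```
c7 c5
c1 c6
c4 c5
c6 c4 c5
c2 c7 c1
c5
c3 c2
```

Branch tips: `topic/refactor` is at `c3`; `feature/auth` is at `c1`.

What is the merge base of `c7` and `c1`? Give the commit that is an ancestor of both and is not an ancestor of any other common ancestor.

Ancestors of c7: {c5, c7}.
Ancestors of c1: {c1, c4, c5, c6}.
Common ancestors: {c5}.
The only common ancestor is c5, so it is the merge base.

c5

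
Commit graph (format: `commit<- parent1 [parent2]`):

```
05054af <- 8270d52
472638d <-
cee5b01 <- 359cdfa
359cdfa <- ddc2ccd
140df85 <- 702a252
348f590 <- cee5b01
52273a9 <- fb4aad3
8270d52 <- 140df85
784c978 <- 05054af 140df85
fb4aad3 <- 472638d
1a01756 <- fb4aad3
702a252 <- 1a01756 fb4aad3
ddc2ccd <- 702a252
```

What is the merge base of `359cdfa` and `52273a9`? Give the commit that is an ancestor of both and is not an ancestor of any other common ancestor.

fb4aad3

Ancestors of 359cdfa: {1a01756, 359cdfa, 472638d, 702a252, ddc2ccd, fb4aad3}.
Ancestors of 52273a9: {472638d, 52273a9, fb4aad3}.
Common ancestors: {472638d, fb4aad3}.
Among these, fb4aad3 is not an ancestor of any other common ancestor — it is the merge base.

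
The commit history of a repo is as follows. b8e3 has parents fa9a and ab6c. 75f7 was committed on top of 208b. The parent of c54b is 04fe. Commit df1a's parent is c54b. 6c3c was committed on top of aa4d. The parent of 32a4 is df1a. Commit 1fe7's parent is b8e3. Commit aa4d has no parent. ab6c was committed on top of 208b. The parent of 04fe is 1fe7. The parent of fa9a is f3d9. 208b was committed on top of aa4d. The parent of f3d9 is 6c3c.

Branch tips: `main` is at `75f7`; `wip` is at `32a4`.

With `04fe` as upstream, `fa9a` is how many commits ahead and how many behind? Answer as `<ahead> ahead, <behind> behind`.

Reachable from fa9a: {6c3c, aa4d, f3d9, fa9a}.
Reachable from 04fe: {04fe, 1fe7, 208b, 6c3c, aa4d, ab6c, b8e3, f3d9, fa9a}.
Only in fa9a's history (ahead): {} — 0.
Only in 04fe's history (behind): {04fe, 1fe7, 208b, ab6c, b8e3} — 5.

0 ahead, 5 behind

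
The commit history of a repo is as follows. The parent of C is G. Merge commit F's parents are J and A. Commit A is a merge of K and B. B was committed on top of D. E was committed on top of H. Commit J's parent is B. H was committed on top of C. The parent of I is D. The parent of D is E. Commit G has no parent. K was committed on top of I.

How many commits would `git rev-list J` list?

Walking parent pointers from J: reachable set = {B, C, D, E, G, H, J}.
That is 7 commits.

7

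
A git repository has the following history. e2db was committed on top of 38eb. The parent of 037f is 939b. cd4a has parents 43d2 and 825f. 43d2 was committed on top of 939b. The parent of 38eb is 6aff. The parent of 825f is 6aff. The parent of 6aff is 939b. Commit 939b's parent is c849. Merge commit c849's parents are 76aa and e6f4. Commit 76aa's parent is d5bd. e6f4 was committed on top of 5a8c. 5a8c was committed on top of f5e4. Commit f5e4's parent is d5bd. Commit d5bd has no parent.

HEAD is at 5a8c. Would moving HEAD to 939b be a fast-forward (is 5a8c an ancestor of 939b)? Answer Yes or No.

Yes

A fast-forward from 5a8c to 939b is possible iff 5a8c is an ancestor of 939b.
Ancestors of 939b: {5a8c, 76aa, 939b, c849, d5bd, e6f4, f5e4}.
5a8c is among them, so fast-forward is possible.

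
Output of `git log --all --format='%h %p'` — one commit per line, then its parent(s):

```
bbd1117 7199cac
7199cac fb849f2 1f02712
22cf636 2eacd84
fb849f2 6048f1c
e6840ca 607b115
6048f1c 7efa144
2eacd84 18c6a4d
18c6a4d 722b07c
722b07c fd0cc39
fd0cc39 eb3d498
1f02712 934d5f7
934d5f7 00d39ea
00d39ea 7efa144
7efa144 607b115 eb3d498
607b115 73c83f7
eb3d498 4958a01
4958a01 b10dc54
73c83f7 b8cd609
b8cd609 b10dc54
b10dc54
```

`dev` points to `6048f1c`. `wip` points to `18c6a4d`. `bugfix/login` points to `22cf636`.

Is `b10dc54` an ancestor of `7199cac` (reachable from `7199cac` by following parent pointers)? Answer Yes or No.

Yes

Ancestors of 7199cac (commits reachable by following parents): {00d39ea, 1f02712, 4958a01, 6048f1c, 607b115, 7199cac, 73c83f7, 7efa144, 934d5f7, b10dc54, b8cd609, eb3d498, fb849f2}.
b10dc54 is in that set, so it is an ancestor of 7199cac.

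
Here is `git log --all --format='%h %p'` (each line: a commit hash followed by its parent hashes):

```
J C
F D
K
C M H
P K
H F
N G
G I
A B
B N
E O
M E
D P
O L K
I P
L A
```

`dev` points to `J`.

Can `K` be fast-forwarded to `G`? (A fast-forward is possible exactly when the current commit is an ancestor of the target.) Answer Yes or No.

Yes

A fast-forward from K to G is possible iff K is an ancestor of G.
Ancestors of G: {G, I, K, P}.
K is among them, so fast-forward is possible.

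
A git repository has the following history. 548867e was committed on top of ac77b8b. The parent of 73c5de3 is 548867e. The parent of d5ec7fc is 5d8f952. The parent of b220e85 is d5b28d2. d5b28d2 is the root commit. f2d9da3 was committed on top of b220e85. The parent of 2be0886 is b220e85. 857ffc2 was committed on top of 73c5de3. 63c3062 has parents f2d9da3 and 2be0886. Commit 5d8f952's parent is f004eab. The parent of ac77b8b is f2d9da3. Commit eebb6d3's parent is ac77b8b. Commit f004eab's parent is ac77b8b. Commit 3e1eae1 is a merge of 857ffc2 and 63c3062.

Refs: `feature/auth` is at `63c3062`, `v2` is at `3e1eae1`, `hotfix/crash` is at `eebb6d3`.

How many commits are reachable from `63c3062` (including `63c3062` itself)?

5

Walking parent pointers from 63c3062: reachable set = {2be0886, 63c3062, b220e85, d5b28d2, f2d9da3}.
That is 5 commits.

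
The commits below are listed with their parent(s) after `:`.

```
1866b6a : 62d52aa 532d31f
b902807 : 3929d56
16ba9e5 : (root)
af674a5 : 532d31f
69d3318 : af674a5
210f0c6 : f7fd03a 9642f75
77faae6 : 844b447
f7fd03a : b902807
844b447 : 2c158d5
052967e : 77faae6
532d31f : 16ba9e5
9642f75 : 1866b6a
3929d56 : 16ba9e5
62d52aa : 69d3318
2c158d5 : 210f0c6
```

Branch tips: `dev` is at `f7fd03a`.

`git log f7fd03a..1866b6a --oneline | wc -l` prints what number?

5

Reachable from 1866b6a: {16ba9e5, 1866b6a, 532d31f, 62d52aa, 69d3318, af674a5}.
Reachable from f7fd03a: {16ba9e5, 3929d56, b902807, f7fd03a}.
In 1866b6a's history but not f7fd03a's: {1866b6a, 532d31f, 62d52aa, 69d3318, af674a5} — 5 commits.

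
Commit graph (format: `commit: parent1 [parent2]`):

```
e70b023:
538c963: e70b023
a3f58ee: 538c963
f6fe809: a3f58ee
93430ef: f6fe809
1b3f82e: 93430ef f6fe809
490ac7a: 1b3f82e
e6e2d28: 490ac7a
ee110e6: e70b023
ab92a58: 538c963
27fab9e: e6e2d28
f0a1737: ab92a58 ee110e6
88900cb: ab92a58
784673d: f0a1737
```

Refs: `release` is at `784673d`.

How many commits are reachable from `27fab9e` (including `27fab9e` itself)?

9

Walking parent pointers from 27fab9e: reachable set = {1b3f82e, 27fab9e, 490ac7a, 538c963, 93430ef, a3f58ee, e6e2d28, e70b023, f6fe809}.
That is 9 commits.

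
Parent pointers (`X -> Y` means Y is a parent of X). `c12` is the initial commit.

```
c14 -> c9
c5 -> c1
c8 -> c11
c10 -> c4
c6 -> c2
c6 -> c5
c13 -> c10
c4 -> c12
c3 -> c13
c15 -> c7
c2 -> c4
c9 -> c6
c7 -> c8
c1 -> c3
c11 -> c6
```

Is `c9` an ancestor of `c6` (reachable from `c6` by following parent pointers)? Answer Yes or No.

Ancestors of c6: {c1, c10, c12, c13, c2, c3, c4, c5, c6}.
c9 is not in that set, so it is not an ancestor of c6.

No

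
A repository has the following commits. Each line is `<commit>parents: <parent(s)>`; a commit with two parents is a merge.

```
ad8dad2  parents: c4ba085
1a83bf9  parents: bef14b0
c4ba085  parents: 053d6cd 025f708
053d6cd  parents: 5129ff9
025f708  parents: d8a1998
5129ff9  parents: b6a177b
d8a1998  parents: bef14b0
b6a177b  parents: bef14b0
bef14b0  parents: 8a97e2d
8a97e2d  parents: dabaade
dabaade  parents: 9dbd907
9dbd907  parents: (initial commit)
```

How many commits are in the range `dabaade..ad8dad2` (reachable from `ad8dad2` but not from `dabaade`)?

9

Reachable from ad8dad2: {025f708, 053d6cd, 5129ff9, 8a97e2d, 9dbd907, ad8dad2, b6a177b, bef14b0, c4ba085, d8a1998, dabaade}.
Reachable from dabaade: {9dbd907, dabaade}.
In ad8dad2's history but not dabaade's: {025f708, 053d6cd, 5129ff9, 8a97e2d, ad8dad2, b6a177b, bef14b0, c4ba085, d8a1998} — 9 commits.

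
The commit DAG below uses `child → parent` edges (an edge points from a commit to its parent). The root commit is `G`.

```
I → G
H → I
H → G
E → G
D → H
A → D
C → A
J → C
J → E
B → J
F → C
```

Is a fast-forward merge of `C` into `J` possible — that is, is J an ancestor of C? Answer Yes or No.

A fast-forward from J to C is possible iff J is an ancestor of C.
Ancestors of C: {A, C, D, G, H, I}.
J is not among them, so fast-forward is not possible.

No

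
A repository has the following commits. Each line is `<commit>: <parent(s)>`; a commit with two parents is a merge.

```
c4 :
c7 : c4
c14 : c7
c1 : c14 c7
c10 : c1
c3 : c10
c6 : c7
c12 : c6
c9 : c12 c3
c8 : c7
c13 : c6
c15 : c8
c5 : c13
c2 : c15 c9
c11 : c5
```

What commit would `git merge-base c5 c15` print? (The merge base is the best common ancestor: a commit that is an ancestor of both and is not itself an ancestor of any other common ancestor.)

Ancestors of c5: {c13, c4, c5, c6, c7}.
Ancestors of c15: {c15, c4, c7, c8}.
Common ancestors: {c4, c7}.
Among these, c7 is not an ancestor of any other common ancestor — it is the merge base.

c7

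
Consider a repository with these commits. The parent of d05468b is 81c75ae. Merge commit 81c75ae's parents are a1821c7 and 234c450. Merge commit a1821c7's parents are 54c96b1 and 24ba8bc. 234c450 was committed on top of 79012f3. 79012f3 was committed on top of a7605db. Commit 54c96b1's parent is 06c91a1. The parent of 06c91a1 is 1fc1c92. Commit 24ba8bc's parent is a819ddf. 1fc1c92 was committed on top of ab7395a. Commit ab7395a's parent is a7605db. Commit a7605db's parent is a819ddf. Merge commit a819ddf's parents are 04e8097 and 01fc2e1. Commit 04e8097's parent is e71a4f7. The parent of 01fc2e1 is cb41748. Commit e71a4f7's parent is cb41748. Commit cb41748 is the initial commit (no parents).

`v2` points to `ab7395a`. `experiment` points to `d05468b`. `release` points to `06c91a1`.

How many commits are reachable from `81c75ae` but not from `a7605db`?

9

Reachable from 81c75ae: {01fc2e1, 04e8097, 06c91a1, 1fc1c92, 234c450, 24ba8bc, 54c96b1, 79012f3, 81c75ae, a1821c7, a7605db, a819ddf, ab7395a, cb41748, e71a4f7}.
Reachable from a7605db: {01fc2e1, 04e8097, a7605db, a819ddf, cb41748, e71a4f7}.
In 81c75ae's history but not a7605db's: {06c91a1, 1fc1c92, 234c450, 24ba8bc, 54c96b1, 79012f3, 81c75ae, a1821c7, ab7395a} — 9 commits.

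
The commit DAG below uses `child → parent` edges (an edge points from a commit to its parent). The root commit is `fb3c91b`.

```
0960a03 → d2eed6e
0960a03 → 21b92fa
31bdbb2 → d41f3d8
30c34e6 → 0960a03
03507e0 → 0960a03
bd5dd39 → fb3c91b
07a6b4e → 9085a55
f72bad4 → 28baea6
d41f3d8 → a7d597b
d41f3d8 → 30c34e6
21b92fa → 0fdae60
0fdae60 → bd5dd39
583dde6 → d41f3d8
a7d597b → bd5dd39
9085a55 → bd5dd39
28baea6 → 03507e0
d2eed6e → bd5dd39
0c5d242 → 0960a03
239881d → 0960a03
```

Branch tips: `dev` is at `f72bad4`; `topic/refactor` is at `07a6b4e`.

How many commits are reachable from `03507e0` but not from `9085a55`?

Reachable from 03507e0: {03507e0, 0960a03, 0fdae60, 21b92fa, bd5dd39, d2eed6e, fb3c91b}.
Reachable from 9085a55: {9085a55, bd5dd39, fb3c91b}.
In 03507e0's history but not 9085a55's: {03507e0, 0960a03, 0fdae60, 21b92fa, d2eed6e} — 5 commits.

5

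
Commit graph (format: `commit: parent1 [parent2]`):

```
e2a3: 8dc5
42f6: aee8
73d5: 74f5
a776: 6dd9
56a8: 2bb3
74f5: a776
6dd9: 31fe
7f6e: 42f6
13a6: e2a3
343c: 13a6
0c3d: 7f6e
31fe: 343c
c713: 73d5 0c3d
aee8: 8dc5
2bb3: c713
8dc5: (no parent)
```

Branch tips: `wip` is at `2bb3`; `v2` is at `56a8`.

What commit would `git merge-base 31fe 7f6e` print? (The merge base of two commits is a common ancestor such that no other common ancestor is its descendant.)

8dc5

Ancestors of 31fe: {13a6, 31fe, 343c, 8dc5, e2a3}.
Ancestors of 7f6e: {42f6, 7f6e, 8dc5, aee8}.
Common ancestors: {8dc5}.
The only common ancestor is 8dc5, so it is the merge base.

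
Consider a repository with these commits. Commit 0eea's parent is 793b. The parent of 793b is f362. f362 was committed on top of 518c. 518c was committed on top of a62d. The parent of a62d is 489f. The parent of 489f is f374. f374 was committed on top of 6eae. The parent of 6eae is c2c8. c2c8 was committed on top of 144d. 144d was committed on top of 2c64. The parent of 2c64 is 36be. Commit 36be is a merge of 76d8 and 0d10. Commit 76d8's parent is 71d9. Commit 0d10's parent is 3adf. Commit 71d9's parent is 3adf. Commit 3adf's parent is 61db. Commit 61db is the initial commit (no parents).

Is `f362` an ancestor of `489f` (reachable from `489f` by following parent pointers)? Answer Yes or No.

No

Ancestors of 489f: {0d10, 144d, 2c64, 36be, 3adf, 489f, 61db, 6eae, 71d9, 76d8, c2c8, f374}.
f362 is not in that set, so it is not an ancestor of 489f.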